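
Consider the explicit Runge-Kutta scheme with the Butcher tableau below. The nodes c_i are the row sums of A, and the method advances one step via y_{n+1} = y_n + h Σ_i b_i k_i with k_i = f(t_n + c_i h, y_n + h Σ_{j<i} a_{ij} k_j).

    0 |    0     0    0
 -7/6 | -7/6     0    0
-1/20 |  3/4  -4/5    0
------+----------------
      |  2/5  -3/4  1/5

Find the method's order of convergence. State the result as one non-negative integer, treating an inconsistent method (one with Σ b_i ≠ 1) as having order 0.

0

b = (2/5, -3/4, 1/5)
c = (0, -7/6, -1/20)
Ac = (0, 0, 14/15)
Σ b_i: 2/5·1 + (-3/4)·1 + 1/5·1 = -3/20 ≠ 1 ⇒ order 0.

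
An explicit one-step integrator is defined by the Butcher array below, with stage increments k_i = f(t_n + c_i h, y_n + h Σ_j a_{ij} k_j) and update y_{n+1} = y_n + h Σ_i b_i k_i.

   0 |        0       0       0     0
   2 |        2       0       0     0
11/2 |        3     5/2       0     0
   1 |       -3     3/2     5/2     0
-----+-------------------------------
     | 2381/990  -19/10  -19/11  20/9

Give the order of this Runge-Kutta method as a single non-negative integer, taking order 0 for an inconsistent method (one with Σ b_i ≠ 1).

1

b = (2381/990, -19/10, -19/11, 20/9)
c = (0, 2, 11/2, 1)
Ac = (0, 0, 5, 67/4)
Σ b_i: 2381/990·1 + (-19/10)·1 + (-19/11)·1 + 20/9·1 = 1 ✓
b·c: (-19/10)·2 + (-19/11)·11/2 + 20/9·1 = -997/90 ≠ 1/2 ⇒ order 1.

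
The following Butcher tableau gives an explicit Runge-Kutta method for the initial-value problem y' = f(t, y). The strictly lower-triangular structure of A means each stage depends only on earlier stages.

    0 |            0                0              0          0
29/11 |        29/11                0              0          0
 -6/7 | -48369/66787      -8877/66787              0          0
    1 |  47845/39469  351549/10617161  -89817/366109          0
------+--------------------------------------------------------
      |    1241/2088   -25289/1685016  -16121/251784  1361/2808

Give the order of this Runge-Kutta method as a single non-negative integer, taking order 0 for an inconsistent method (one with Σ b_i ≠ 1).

4

b = (1241/2088, -25289/1685016, -16121/251784, 1361/2808)
c = (0, 29/11, -6/7, 1)
Ac = (0, 0, -807/2303, 405/1361)
Σ b_i: 1241/2088·1 + (-25289/1685016)·1 + (-16121/251784)·1 + 1361/2808·1 = 1 ✓
b·c: (-25289/1685016)·29/11 + (-16121/251784)·(-6/7) + 1361/2808·1 = 1/2 ✓
b·c²: (-25289/1685016)·841/121 + (-16121/251784)·36/49 + 1361/2808·1 = 1/3 ✓
b·Ac: (-16121/251784)·(-807/2303) + 1361/2808·405/1361 = 1/6 ✓
b·c³: (-25289/1685016)·24389/1331 + (-16121/251784)·(-216/343) + 1361/2808·1 = 1/4 ✓
b·(c∘Ac): (-16121/251784)·4842/16121 + 1361/2808·405/1361 = 1/8 ✓
b·Ac²: (-16121/251784)·(-23403/25333) + 1361/2808·747/14971 = 1/12 ✓
b·A²c: 1361/2808·117/1361 = 1/24 ✓; 4 stages ⇒ order 4.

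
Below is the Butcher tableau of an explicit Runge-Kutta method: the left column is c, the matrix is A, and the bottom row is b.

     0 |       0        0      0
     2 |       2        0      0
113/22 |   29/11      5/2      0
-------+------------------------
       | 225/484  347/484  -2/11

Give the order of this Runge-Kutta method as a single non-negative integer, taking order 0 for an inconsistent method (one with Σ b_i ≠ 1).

2

b = (225/484, 347/484, -2/11)
c = (0, 2, 113/22)
Ac = (0, 0, 5)
Σ b_i: 225/484·1 + 347/484·1 + (-2/11)·1 = 1 ✓
b·c: 347/484·2 + (-2/11)·113/22 = 1/2 ✓
b·c²: 347/484·4 + (-2/11)·12769/484 = -5135/2662 ≠ 1/3 ⇒ order 2.
b·Ac: (-2/11)·5 = -10/11 ≠ 1/6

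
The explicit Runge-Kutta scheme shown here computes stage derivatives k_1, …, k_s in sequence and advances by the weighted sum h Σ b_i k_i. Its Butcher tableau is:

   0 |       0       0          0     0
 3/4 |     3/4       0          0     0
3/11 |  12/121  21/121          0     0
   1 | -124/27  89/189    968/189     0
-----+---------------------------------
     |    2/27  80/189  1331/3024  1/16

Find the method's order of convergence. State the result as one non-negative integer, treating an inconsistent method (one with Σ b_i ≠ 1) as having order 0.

b = (2/27, 80/189, 1331/3024, 1/16)
c = (0, 3/4, 3/11, 1)
Ac = (0, 0, 63/484, 7/4)
Σ b_i: 2/27·1 + 80/189·1 + 1331/3024·1 + 1/16·1 = 1 ✓
b·c: 80/189·3/4 + 1331/3024·3/11 + 1/16·1 = 1/2 ✓
b·c²: 80/189·9/16 + 1331/3024·9/121 + 1/16·1 = 1/3 ✓
b·Ac: 1331/3024·63/484 + 1/16·7/4 = 1/6 ✓
b·c³: 80/189·27/64 + 1331/3024·27/1331 + 1/16·1 = 1/4 ✓
b·(c∘Ac): 1331/3024·189/5324 + 1/16·7/4 = 1/8 ✓
b·Ac²: 1331/3024·189/1936 + 1/16·31/48 = 1/12 ✓
b·A²c: 1/16·2/3 = 1/24 ✓; 4 stages ⇒ order 4.

4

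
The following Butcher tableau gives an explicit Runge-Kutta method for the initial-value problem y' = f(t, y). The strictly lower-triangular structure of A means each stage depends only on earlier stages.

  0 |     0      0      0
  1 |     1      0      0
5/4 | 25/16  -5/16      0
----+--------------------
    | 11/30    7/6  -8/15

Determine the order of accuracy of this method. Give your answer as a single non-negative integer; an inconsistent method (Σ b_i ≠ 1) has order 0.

b = (11/30, 7/6, -8/15)
c = (0, 1, 5/4)
Ac = (0, 0, -5/16)
Σ b_i: 11/30·1 + 7/6·1 + (-8/15)·1 = 1 ✓
b·c: 7/6·1 + (-8/15)·5/4 = 1/2 ✓
b·c²: 7/6·1 + (-8/15)·25/16 = 1/3 ✓
b·Ac: (-8/15)·(-5/16) = 1/6 ✓; 3 stages ⇒ order 3.

3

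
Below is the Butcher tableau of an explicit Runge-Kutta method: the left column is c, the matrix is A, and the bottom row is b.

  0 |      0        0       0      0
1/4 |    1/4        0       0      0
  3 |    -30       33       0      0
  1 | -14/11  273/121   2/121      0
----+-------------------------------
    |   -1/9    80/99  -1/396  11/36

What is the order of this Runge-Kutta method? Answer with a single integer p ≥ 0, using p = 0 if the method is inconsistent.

b = (-1/9, 80/99, -1/396, 11/36)
c = (0, 1/4, 3, 1)
Ac = (0, 0, 33/4, 27/44)
Σ b_i: (-1/9)·1 + 80/99·1 + (-1/396)·1 + 11/36·1 = 1 ✓
b·c: 80/99·1/4 + (-1/396)·3 + 11/36·1 = 1/2 ✓
b·c²: 80/99·1/16 + (-1/396)·9 + 11/36·1 = 1/3 ✓
b·Ac: (-1/396)·33/4 + 11/36·27/44 = 1/6 ✓
b·c³: 80/99·1/64 + (-1/396)·27 + 11/36·1 = 1/4 ✓
b·(c∘Ac): (-1/396)·99/4 + 11/36·27/44 = 1/8 ✓
b·Ac²: (-1/396)·33/16 + 11/36·51/176 = 1/12 ✓
b·A²c: 11/36·3/22 = 1/24 ✓; 4 stages ⇒ order 4.

4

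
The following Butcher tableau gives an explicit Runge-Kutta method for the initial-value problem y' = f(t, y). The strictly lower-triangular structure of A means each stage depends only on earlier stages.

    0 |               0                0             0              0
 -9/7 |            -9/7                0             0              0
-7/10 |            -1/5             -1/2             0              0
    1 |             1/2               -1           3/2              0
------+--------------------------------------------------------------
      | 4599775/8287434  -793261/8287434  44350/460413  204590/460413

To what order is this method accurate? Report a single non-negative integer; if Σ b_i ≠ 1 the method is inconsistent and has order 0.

b = (4599775/8287434, -793261/8287434, 44350/460413, 204590/460413)
c = (0, -9/7, -7/10, 1)
Ac = (0, 0, 9/14, 33/140)
Σ b_i: 4599775/8287434·1 + (-793261/8287434)·1 + 44350/460413·1 + 204590/460413·1 = 1 ✓
b·c: (-793261/8287434)·(-9/7) + 44350/460413·(-7/10) + 204590/460413·1 = 1/2 ✓
b·c²: (-793261/8287434)·81/49 + 44350/460413·49/100 + 204590/460413·1 = 1/3 ✓
b·Ac: 44350/460413·9/14 + 204590/460413·33/140 = 1/6 ✓
b·c³: (-793261/8287434)·(-729/343) + 44350/460413·(-343/1000) + 204590/460413·1 = 39626003/64457820 ≠ 1/4 ⇒ order 3.
b·(c∘Ac): 44350/460413·(-9/20) + 204590/460413·33/140 = 65957/1074297 ≠ 1/8
b·Ac²: 44350/460413·(-81/98) + 204590/460413·(-8997/9800) = -10475863/21485940 ≠ 1/12
b·A²c: 204590/460413·27/28 = 306885/716198 ≠ 1/24

3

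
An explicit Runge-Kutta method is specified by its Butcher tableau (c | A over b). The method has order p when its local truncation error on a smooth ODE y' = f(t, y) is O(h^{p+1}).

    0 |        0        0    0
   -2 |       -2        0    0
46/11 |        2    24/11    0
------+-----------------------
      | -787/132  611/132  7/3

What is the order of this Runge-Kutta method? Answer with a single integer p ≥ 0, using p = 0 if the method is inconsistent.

b = (-787/132, 611/132, 7/3)
c = (0, -2, 46/11)
Ac = (0, 0, -48/11)
Σ b_i: (-787/132)·1 + 611/132·1 + 7/3·1 = 1 ✓
b·c: 611/132·(-2) + 7/3·46/11 = 1/2 ✓
b·c²: 611/132·4 + 7/3·2116/121 = 21533/363 ≠ 1/3 ⇒ order 2.
b·Ac: 7/3·(-48/11) = -112/11 ≠ 1/6

2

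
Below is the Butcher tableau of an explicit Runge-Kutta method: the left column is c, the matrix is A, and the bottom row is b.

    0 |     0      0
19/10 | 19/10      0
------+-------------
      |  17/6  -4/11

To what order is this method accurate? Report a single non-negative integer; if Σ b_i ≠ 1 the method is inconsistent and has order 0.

0

b = (17/6, -4/11)
c = (0, 19/10)
Σ b_i: 17/6·1 + (-4/11)·1 = 163/66 ≠ 1 ⇒ order 0.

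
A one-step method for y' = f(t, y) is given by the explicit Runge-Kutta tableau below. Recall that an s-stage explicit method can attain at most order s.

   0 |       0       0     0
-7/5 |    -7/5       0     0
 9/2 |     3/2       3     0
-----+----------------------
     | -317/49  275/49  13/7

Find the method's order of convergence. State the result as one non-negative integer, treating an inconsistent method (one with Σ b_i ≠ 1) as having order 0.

b = (-317/49, 275/49, 13/7)
c = (0, -7/5, 9/2)
Ac = (0, 0, -21/5)
Σ b_i: (-317/49)·1 + 275/49·1 + 13/7·1 = 1 ✓
b·c: 275/49·(-7/5) + 13/7·9/2 = 1/2 ✓
b·c²: 275/49·49/25 + 13/7·81/4 = 1361/28 ≠ 1/3 ⇒ order 2.
b·Ac: 13/7·(-21/5) = -39/5 ≠ 1/6

2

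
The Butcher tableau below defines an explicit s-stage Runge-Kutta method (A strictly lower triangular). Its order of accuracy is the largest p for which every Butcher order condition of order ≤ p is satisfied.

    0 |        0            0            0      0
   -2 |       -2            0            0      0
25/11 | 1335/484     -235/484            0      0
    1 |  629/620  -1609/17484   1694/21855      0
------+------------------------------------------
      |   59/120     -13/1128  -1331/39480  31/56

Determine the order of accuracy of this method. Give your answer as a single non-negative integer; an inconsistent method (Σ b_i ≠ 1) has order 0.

b = (59/120, -13/1128, -1331/39480, 31/56)
c = (0, -2, 25/11, 1)
Ac = (0, 0, 235/242, 67/186)
Σ b_i: 59/120·1 + (-13/1128)·1 + (-1331/39480)·1 + 31/56·1 = 1 ✓
b·c: (-13/1128)·(-2) + (-1331/39480)·25/11 + 31/56·1 = 1/2 ✓
b·c²: (-13/1128)·4 + (-1331/39480)·625/121 + 31/56·1 = 1/3 ✓
b·Ac: (-1331/39480)·235/242 + 31/56·67/186 = 1/6 ✓
b·c³: (-13/1128)·(-8) + (-1331/39480)·15625/1331 + 31/56·1 = 1/4 ✓
b·(c∘Ac): (-1331/39480)·5875/2662 + 31/56·67/186 = 1/8 ✓
b·Ac²: (-1331/39480)·(-235/121) + 31/56·1/31 = 1/12 ✓
b·A²c: 31/56·7/93 = 1/24 ✓; 4 stages ⇒ order 4.

4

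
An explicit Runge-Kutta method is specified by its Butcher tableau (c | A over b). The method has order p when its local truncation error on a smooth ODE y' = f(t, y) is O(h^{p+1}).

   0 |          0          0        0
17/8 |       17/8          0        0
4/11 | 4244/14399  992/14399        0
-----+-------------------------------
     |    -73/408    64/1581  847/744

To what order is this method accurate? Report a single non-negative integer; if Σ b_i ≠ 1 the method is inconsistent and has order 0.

b = (-73/408, 64/1581, 847/744)
c = (0, 17/8, 4/11)
Ac = (0, 0, 124/847)
Σ b_i: (-73/408)·1 + 64/1581·1 + 847/744·1 = 1 ✓
b·c: 64/1581·17/8 + 847/744·4/11 = 1/2 ✓
b·c²: 64/1581·289/64 + 847/744·16/121 = 1/3 ✓
b·Ac: 847/744·124/847 = 1/6 ✓; 3 stages ⇒ order 3.

3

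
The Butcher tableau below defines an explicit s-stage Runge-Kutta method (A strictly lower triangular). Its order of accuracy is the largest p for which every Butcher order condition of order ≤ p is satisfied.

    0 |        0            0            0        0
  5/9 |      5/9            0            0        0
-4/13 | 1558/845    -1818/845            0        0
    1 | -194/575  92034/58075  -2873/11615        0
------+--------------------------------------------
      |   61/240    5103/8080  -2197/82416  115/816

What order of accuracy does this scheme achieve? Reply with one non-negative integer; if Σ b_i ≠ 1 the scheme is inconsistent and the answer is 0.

4

b = (61/240, 5103/8080, -2197/82416, 115/816)
c = (0, 5/9, -4/13, 1)
Ac = (0, 0, -202/169, 22/23)
Σ b_i: 61/240·1 + 5103/8080·1 + (-2197/82416)·1 + 115/816·1 = 1 ✓
b·c: 5103/8080·5/9 + (-2197/82416)·(-4/13) + 115/816·1 = 1/2 ✓
b·c²: 5103/8080·25/81 + (-2197/82416)·16/169 + 115/816·1 = 1/3 ✓
b·Ac: (-2197/82416)·(-202/169) + 115/816·22/23 = 1/6 ✓
b·c³: 5103/8080·125/729 + (-2197/82416)·(-64/2197) + 115/816·1 = 1/4 ✓
b·(c∘Ac): (-2197/82416)·808/2197 + 115/816·22/23 = 1/8 ✓
b·Ac²: (-2197/82416)·(-1010/1521) + 115/816·482/1035 = 1/12 ✓
b·A²c: 115/816·34/115 = 1/24 ✓; 4 stages ⇒ order 4.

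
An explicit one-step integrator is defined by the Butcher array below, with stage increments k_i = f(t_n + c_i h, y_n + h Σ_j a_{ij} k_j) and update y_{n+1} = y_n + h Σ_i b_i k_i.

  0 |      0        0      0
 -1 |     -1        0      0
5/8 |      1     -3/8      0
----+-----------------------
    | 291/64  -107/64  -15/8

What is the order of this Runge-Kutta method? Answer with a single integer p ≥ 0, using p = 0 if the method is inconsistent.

b = (291/64, -107/64, -15/8)
c = (0, -1, 5/8)
Ac = (0, 0, 3/8)
Σ b_i: 291/64·1 + (-107/64)·1 + (-15/8)·1 = 1 ✓
b·c: (-107/64)·(-1) + (-15/8)·5/8 = 1/2 ✓
b·c²: (-107/64)·1 + (-15/8)·25/64 = -1231/512 ≠ 1/3 ⇒ order 2.
b·Ac: (-15/8)·3/8 = -45/64 ≠ 1/6

2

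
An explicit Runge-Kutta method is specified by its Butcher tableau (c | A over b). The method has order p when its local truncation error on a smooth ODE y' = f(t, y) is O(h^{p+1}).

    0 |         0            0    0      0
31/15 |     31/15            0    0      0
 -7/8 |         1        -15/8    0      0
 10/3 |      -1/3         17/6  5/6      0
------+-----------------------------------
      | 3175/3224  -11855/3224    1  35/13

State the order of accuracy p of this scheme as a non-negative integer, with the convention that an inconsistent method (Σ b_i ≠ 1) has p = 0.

b = (3175/3224, -11855/3224, 1, 35/13)
c = (0, 31/15, -7/8, 10/3)
Ac = (0, 0, -31/8, 3691/720)
Σ b_i: 3175/3224·1 + (-11855/3224)·1 + 1·1 + 35/13·1 = 1 ✓
b·c: (-11855/3224)·31/15 + 1·(-7/8) + 35/13·10/3 = 1/2 ✓
b·c²: (-11855/3224)·961/225 + 1·49/64 + 35/13·100/9 = 560657/37440 ≠ 1/3 ⇒ order 2.
b·Ac: 1·(-31/8) + 35/13·3691/720 = 18583/1872 ≠ 1/6

2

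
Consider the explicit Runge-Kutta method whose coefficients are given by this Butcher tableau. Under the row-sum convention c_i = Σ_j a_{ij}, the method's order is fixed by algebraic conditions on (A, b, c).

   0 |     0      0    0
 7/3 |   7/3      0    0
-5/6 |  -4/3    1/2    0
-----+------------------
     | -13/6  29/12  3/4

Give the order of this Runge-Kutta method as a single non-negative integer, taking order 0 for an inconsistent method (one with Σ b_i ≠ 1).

b = (-13/6, 29/12, 3/4)
c = (0, 7/3, -5/6)
Ac = (0, 0, 7/6)
Σ b_i: (-13/6)·1 + 29/12·1 + 3/4·1 = 1 ✓
b·c: 29/12·7/3 + 3/4·(-5/6) = 361/72 ≠ 1/2 ⇒ order 1.

1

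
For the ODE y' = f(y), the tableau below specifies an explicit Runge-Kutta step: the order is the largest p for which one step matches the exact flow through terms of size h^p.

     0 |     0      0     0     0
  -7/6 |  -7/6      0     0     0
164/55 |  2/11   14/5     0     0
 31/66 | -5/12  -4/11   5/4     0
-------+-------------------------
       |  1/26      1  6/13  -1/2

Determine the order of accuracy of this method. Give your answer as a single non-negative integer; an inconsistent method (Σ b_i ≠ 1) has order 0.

b = (1/26, 1, 6/13, -1/2)
c = (0, -7/6, 164/55, 31/66)
Ac = (0, 0, -49/15, 137/33)
Σ b_i: 1/26·1 + 1·1 + 6/13·1 + (-1/2)·1 = 1 ✓
b·c: 1·(-7/6) + 6/13·164/55 + (-1/2)·31/66 = -217/8580 ≠ 1/2 ⇒ order 1.

1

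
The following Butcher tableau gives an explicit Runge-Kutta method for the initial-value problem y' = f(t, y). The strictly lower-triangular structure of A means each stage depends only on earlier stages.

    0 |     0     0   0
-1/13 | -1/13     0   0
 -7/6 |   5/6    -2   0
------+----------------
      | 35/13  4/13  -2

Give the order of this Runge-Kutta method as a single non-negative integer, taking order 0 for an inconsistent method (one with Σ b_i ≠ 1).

1

b = (35/13, 4/13, -2)
c = (0, -1/13, -7/6)
Ac = (0, 0, 2/13)
Σ b_i: 35/13·1 + 4/13·1 + (-2)·1 = 1 ✓
b·c: 4/13·(-1/13) + (-2)·(-7/6) = 1171/507 ≠ 1/2 ⇒ order 1.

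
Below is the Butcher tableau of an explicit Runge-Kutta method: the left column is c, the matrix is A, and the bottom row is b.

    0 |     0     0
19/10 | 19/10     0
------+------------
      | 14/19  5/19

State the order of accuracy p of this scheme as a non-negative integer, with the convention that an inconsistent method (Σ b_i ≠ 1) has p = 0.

b = (14/19, 5/19)
c = (0, 19/10)
Σ b_i: 14/19·1 + 5/19·1 = 1 ✓
b·c: 5/19·19/10 = 1/2 ✓; 2 stages ⇒ order 2.

2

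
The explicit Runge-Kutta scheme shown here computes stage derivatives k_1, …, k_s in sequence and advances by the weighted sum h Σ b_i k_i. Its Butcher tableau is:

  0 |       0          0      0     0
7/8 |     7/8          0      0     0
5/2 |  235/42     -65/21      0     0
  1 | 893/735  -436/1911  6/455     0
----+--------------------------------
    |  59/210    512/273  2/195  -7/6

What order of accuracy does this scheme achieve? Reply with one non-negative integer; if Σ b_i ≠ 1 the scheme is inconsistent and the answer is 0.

b = (59/210, 512/273, 2/195, -7/6)
c = (0, 7/8, 5/2, 1)
Ac = (0, 0, -65/24, -1/6)
Σ b_i: 59/210·1 + 512/273·1 + 2/195·1 + (-7/6)·1 = 1 ✓
b·c: 512/273·7/8 + 2/195·5/2 + (-7/6)·1 = 1/2 ✓
b·c²: 512/273·49/64 + 2/195·25/4 + (-7/6)·1 = 1/3 ✓
b·Ac: 2/195·(-65/24) + (-7/6)·(-1/6) = 1/6 ✓
b·c³: 512/273·343/512 + 2/195·125/8 + (-7/6)·1 = 1/4 ✓
b·(c∘Ac): 2/195·(-325/48) + (-7/6)·(-1/6) = 1/8 ✓
b·Ac²: 2/195·(-455/192) + (-7/6)·(-31/336) = 1/12 ✓
b·A²c: (-7/6)·(-1/28) = 1/24 ✓; 4 stages ⇒ order 4.

4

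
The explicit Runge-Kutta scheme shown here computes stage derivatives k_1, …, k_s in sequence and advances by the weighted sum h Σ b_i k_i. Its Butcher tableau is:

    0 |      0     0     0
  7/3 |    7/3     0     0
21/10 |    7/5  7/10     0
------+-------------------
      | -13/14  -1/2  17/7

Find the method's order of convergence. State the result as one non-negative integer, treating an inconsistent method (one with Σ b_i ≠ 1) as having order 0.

b = (-13/14, -1/2, 17/7)
c = (0, 7/3, 21/10)
Ac = (0, 0, 49/30)
Σ b_i: (-13/14)·1 + (-1/2)·1 + 17/7·1 = 1 ✓
b·c: (-1/2)·7/3 + 17/7·21/10 = 59/15 ≠ 1/2 ⇒ order 1.

1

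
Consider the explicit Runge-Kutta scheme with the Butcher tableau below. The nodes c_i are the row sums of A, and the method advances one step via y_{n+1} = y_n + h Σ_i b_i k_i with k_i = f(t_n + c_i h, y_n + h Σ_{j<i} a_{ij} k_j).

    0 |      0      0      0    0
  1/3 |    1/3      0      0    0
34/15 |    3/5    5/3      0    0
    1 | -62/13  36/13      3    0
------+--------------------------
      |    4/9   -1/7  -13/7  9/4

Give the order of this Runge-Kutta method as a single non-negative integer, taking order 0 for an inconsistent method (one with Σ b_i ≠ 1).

0

b = (4/9, -1/7, -13/7, 9/4)
c = (0, 1/3, 34/15, 1)
Ac = (0, 0, 5/9, 502/65)
Σ b_i: 4/9·1 + (-1/7)·1 + (-13/7)·1 + 9/4·1 = 25/36 ≠ 1 ⇒ order 0.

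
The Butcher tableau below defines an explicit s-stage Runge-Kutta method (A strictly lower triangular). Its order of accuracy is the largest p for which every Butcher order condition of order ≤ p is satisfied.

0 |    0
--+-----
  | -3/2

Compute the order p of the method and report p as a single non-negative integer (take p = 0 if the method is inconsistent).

0

b = (-3/2)
c = (0)
Σ b_i: (-3/2)·1 = -3/2 ≠ 1 ⇒ order 0.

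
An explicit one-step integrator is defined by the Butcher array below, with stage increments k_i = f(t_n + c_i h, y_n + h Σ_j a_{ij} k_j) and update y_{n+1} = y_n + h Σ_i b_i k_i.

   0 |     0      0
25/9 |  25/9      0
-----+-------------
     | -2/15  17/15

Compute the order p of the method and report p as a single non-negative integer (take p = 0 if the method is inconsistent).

1

b = (-2/15, 17/15)
c = (0, 25/9)
Σ b_i: (-2/15)·1 + 17/15·1 = 1 ✓
b·c: 17/15·25/9 = 85/27 ≠ 1/2 ⇒ order 1.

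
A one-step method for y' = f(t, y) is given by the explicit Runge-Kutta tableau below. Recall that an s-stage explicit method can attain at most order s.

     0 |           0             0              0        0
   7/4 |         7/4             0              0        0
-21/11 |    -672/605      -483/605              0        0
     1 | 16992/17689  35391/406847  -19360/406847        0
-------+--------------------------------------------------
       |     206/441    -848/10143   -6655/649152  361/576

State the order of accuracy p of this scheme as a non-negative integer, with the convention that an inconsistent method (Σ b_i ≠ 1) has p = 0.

4

b = (206/441, -848/10143, -6655/649152, 361/576)
c = (0, 7/4, -21/11, 1)
Ac = (0, 0, -3381/2420, 351/1444)
Σ b_i: 206/441·1 + (-848/10143)·1 + (-6655/649152)·1 + 361/576·1 = 1 ✓
b·c: (-848/10143)·7/4 + (-6655/649152)·(-21/11) + 361/576·1 = 1/2 ✓
b·c²: (-848/10143)·49/16 + (-6655/649152)·441/121 + 361/576·1 = 1/3 ✓
b·Ac: (-6655/649152)·(-3381/2420) + 361/576·351/1444 = 1/6 ✓
b·c³: (-848/10143)·343/64 + (-6655/649152)·(-9261/1331) + 361/576·1 = 1/4 ✓
b·(c∘Ac): (-6655/649152)·71001/26620 + 361/576·351/1444 = 1/8 ✓
b·Ac²: (-6655/649152)·(-23667/9680) + 361/576·537/5776 = 1/12 ✓
b·A²c: 361/576·24/361 = 1/24 ✓; 4 stages ⇒ order 4.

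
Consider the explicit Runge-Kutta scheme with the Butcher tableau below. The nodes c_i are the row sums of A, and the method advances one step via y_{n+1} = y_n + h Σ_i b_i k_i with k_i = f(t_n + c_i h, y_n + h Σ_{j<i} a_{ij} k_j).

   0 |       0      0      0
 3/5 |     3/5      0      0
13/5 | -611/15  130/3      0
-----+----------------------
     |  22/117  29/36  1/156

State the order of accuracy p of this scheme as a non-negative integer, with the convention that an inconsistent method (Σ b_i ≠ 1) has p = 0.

3

b = (22/117, 29/36, 1/156)
c = (0, 3/5, 13/5)
Ac = (0, 0, 26)
Σ b_i: 22/117·1 + 29/36·1 + 1/156·1 = 1 ✓
b·c: 29/36·3/5 + 1/156·13/5 = 1/2 ✓
b·c²: 29/36·9/25 + 1/156·169/25 = 1/3 ✓
b·Ac: 1/156·26 = 1/6 ✓; 3 stages ⇒ order 3.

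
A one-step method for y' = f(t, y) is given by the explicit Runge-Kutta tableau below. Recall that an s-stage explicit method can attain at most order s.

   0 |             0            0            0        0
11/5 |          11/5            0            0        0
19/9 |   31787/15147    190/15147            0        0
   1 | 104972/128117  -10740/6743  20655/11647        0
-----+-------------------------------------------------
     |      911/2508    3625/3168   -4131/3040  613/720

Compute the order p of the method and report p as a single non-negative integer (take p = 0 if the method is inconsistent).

b = (911/2508, 3625/3168, -4131/3040, 613/720)
c = (0, 11/5, 19/9, 1)
Ac = (0, 0, 38/1377, 147/613)
Σ b_i: 911/2508·1 + 3625/3168·1 + (-4131/3040)·1 + 613/720·1 = 1 ✓
b·c: 3625/3168·11/5 + (-4131/3040)·19/9 + 613/720·1 = 1/2 ✓
b·c²: 3625/3168·121/25 + (-4131/3040)·361/81 + 613/720·1 = 1/3 ✓
b·Ac: (-4131/3040)·38/1377 + 613/720·147/613 = 1/6 ✓
b·c³: 3625/3168·1331/125 + (-4131/3040)·6859/729 + 613/720·1 = 1/4 ✓
b·(c∘Ac): (-4131/3040)·722/12393 + 613/720·147/613 = 1/8 ✓
b·Ac²: (-4131/3040)·418/6885 + 613/720·597/3065 = 1/12 ✓
b·A²c: 613/720·30/613 = 1/24 ✓; 4 stages ⇒ order 4.

4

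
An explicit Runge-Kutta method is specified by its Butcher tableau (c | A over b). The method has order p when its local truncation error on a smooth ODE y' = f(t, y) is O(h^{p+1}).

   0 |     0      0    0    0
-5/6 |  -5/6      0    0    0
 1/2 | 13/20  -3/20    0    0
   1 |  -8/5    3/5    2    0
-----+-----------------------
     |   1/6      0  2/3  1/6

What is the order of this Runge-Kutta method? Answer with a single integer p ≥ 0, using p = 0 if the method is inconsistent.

4

b = (1/6, 0, 2/3, 1/6)
c = (0, -5/6, 1/2, 1)
Ac = (0, 0, 1/8, 1/2)
Σ b_i: 1/6·1 + 2/3·1 + 1/6·1 = 1 ✓
b·c: 2/3·1/2 + 1/6·1 = 1/2 ✓
b·c²: 2/3·1/4 + 1/6·1 = 1/3 ✓
b·Ac: 2/3·1/8 + 1/6·1/2 = 1/6 ✓
b·c³: 2/3·1/8 + 1/6·1 = 1/4 ✓
b·(c∘Ac): 2/3·1/16 + 1/6·1/2 = 1/8 ✓
b·Ac²: 2/3·(-5/48) + 1/6·11/12 = 1/12 ✓
b·A²c: 1/6·1/4 = 1/24 ✓; 4 stages ⇒ order 4.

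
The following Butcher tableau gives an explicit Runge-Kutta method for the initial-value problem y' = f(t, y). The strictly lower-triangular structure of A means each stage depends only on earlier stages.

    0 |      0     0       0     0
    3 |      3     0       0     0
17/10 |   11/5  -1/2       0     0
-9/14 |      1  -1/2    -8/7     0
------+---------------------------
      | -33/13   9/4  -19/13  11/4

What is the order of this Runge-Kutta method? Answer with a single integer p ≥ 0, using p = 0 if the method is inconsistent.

1

b = (-33/13, 9/4, -19/13, 11/4)
c = (0, 3, 17/10, -9/14)
Ac = (0, 0, -3/2, -241/70)
Σ b_i: (-33/13)·1 + 9/4·1 + (-19/13)·1 + 11/4·1 = 1 ✓
b·c: 9/4·3 + (-19/13)·17/10 + 11/4·(-9/14) = 9091/3640 ≠ 1/2 ⇒ order 1.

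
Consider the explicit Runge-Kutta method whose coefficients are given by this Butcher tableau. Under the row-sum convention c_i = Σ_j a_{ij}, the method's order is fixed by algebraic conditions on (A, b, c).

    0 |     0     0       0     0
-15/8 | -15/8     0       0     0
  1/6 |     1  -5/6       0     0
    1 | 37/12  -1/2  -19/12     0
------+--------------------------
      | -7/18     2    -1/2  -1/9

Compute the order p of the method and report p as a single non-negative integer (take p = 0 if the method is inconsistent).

b = (-7/18, 2, -1/2, -1/9)
c = (0, -15/8, 1/6, 1)
Ac = (0, 0, 25/16, 97/144)
Σ b_i: (-7/18)·1 + 2·1 + (-1/2)·1 + (-1/9)·1 = 1 ✓
b·c: 2·(-15/8) + (-1/2)·1/6 + (-1/9)·1 = -71/18 ≠ 1/2 ⇒ order 1.

1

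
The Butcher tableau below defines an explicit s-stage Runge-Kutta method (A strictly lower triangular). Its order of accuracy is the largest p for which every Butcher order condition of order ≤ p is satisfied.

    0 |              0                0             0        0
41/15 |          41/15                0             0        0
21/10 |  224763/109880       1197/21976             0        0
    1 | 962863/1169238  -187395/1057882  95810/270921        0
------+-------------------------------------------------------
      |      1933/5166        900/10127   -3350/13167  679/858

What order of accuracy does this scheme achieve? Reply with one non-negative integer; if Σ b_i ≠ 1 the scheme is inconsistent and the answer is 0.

4

b = (1933/5166, 900/10127, -3350/13167, 679/858)
c = (0, 41/15, 21/10, 1)
Ac = (0, 0, 399/2680, 351/1358)
Σ b_i: 1933/5166·1 + 900/10127·1 + (-3350/13167)·1 + 679/858·1 = 1 ✓
b·c: 900/10127·41/15 + (-3350/13167)·21/10 + 679/858·1 = 1/2 ✓
b·c²: 900/10127·1681/225 + (-3350/13167)·441/100 + 679/858·1 = 1/3 ✓
b·Ac: (-3350/13167)·399/2680 + 679/858·351/1358 = 1/6 ✓
b·c³: 900/10127·68921/3375 + (-3350/13167)·9261/1000 + 679/858·1 = 1/4 ✓
b·(c∘Ac): (-3350/13167)·8379/26800 + 679/858·351/1358 = 1/8 ✓
b·Ac²: (-3350/13167)·5453/13400 + 679/858·481/2037 = 1/12 ✓
b·A²c: 679/858·143/2716 = 1/24 ✓; 4 stages ⇒ order 4.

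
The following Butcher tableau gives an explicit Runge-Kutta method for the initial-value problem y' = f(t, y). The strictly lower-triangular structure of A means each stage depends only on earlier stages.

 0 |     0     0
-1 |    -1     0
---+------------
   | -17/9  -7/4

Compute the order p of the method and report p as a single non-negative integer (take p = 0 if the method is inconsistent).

0

b = (-17/9, -7/4)
c = (0, -1)
Σ b_i: (-17/9)·1 + (-7/4)·1 = -131/36 ≠ 1 ⇒ order 0.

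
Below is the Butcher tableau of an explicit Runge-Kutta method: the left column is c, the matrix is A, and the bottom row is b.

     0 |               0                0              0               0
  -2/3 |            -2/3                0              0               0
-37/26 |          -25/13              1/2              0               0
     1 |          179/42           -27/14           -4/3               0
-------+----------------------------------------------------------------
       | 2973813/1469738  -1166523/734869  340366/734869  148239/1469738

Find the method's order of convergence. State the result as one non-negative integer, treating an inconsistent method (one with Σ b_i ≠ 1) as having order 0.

b = (2973813/1469738, -1166523/734869, 340366/734869, 148239/1469738)
c = (0, -2/3, -37/26, 1)
Ac = (0, 0, -1/3, 869/273)
Σ b_i: 2973813/1469738·1 + (-1166523/734869)·1 + 340366/734869·1 + 148239/1469738·1 = 1 ✓
b·c: (-1166523/734869)·(-2/3) + 340366/734869·(-37/26) + 148239/1469738·1 = 1/2 ✓
b·c²: (-1166523/734869)·4/9 + 340366/734869·1369/676 + 148239/1469738·1 = 1/3 ✓
b·Ac: 340366/734869·(-1/3) + 148239/1469738·869/273 = 1/6 ✓
b·c³: (-1166523/734869)·(-8/27) + 340366/734869·(-50653/17576) + 148239/1469738·1 = -262622357/343918692 ≠ 1/4 ⇒ order 3.
b·(c∘Ac): 340366/734869·37/78 + 148239/1469738·869/273 = 2384335/4409214 ≠ 1/8
b·Ac²: 340366/734869·2/9 + 148239/1469738·(-12625/3549) = -43999343/171959346 ≠ 1/12
b·A²c: 148239/1469738·4/9 = 32942/734869 ≠ 1/24

3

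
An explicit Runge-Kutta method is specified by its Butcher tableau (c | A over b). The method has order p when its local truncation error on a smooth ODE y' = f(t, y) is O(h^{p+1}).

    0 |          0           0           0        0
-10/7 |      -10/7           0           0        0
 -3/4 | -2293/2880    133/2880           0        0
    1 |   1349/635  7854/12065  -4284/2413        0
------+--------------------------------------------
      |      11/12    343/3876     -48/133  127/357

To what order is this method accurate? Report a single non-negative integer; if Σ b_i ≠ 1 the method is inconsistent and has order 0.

b = (11/12, 343/3876, -48/133, 127/357)
c = (0, -10/7, -3/4, 1)
Ac = (0, 0, -19/288, 51/127)
Σ b_i: 11/12·1 + 343/3876·1 + (-48/133)·1 + 127/357·1 = 1 ✓
b·c: 343/3876·(-10/7) + (-48/133)·(-3/4) + 127/357·1 = 1/2 ✓
b·c²: 343/3876·100/49 + (-48/133)·9/16 + 127/357·1 = 1/3 ✓
b·Ac: (-48/133)·(-19/288) + 127/357·51/127 = 1/6 ✓
b·c³: 343/3876·(-1000/343) + (-48/133)·(-27/64) + 127/357·1 = 1/4 ✓
b·(c∘Ac): (-48/133)·19/384 + 127/357·51/127 = 1/8 ✓
b·Ac²: (-48/133)·95/1008 + 127/357·1173/3556 = 1/12 ✓
b·A²c: 127/357·119/1016 = 1/24 ✓; 4 stages ⇒ order 4.

4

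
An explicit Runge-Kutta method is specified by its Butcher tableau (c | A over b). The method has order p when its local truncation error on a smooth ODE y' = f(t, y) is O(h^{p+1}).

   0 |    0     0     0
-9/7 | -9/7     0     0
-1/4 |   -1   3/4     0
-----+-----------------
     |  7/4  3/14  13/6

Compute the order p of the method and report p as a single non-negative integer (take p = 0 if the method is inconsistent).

b = (7/4, 3/14, 13/6)
c = (0, -9/7, -1/4)
Ac = (0, 0, -27/28)
Σ b_i: 7/4·1 + 3/14·1 + 13/6·1 = 347/84 ≠ 1 ⇒ order 0.

0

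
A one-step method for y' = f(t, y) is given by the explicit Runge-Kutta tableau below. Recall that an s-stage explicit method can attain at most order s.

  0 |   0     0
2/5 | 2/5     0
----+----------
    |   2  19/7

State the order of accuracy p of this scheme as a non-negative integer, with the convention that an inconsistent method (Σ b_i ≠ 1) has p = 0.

0

b = (2, 19/7)
c = (0, 2/5)
Σ b_i: 2·1 + 19/7·1 = 33/7 ≠ 1 ⇒ order 0.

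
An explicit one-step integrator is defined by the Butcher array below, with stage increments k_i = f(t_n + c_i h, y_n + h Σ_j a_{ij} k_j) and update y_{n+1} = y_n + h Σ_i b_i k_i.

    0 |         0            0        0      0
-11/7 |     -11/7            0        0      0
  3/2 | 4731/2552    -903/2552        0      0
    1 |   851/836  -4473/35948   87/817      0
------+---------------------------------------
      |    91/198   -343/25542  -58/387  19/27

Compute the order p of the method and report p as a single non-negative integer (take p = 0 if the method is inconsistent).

4

b = (91/198, -343/25542, -58/387, 19/27)
c = (0, -11/7, 3/2, 1)
Ac = (0, 0, 129/232, 27/76)
Σ b_i: 91/198·1 + (-343/25542)·1 + (-58/387)·1 + 19/27·1 = 1 ✓
b·c: (-343/25542)·(-11/7) + (-58/387)·3/2 + 19/27·1 = 1/2 ✓
b·c²: (-343/25542)·121/49 + (-58/387)·9/4 + 19/27·1 = 1/3 ✓
b·Ac: (-58/387)·129/232 + 19/27·27/76 = 1/6 ✓
b·c³: (-343/25542)·(-1331/343) + (-58/387)·27/8 + 19/27·1 = 1/4 ✓
b·(c∘Ac): (-58/387)·387/464 + 19/27·27/76 = 1/8 ✓
b·Ac²: (-58/387)·(-1419/1624) + 19/27·(-9/133) = 1/12 ✓
b·A²c: 19/27·9/152 = 1/24 ✓; 4 stages ⇒ order 4.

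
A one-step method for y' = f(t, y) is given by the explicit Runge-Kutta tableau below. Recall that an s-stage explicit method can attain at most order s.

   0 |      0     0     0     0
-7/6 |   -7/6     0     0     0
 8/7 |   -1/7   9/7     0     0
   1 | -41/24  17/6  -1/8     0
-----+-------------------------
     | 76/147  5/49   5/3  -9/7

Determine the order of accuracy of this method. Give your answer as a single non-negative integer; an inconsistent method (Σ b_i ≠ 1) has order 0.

2

b = (76/147, 5/49, 5/3, -9/7)
c = (0, -7/6, 8/7, 1)
Ac = (0, 0, -3/2, -869/252)
Σ b_i: 76/147·1 + 5/49·1 + 5/3·1 + (-9/7)·1 = 1 ✓
b·c: 5/49·(-7/6) + 5/3·8/7 + (-9/7)·1 = 1/2 ✓
b·c²: 5/49·49/36 + 5/3·64/49 + (-9/7)·1 = 1817/1764 ≠ 1/3 ⇒ order 2.
b·Ac: 5/3·(-3/2) + (-9/7)·(-869/252) = 379/196 ≠ 1/6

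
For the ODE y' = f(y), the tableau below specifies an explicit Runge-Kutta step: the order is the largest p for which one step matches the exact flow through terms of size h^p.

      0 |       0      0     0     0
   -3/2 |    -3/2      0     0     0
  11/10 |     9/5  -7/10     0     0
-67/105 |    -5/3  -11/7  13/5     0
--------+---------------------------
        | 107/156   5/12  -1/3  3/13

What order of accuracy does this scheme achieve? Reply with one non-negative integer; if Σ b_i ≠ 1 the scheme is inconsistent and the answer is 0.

1

b = (107/156, 5/12, -1/3, 3/13)
c = (0, -3/2, 11/10, -67/105)
Ac = (0, 0, 21/20, 913/175)
Σ b_i: 107/156·1 + 5/12·1 + (-1/3)·1 + 3/13·1 = 1 ✓
b·c: 5/12·(-3/2) + (-1/3)·11/10 + 3/13·(-67/105) = -12437/10920 ≠ 1/2 ⇒ order 1.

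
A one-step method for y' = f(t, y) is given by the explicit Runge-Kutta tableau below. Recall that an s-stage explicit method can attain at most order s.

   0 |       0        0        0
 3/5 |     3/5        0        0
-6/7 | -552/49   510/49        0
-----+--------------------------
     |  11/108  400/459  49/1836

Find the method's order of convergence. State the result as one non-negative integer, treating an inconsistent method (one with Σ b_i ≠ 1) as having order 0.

3

b = (11/108, 400/459, 49/1836)
c = (0, 3/5, -6/7)
Ac = (0, 0, 306/49)
Σ b_i: 11/108·1 + 400/459·1 + 49/1836·1 = 1 ✓
b·c: 400/459·3/5 + 49/1836·(-6/7) = 1/2 ✓
b·c²: 400/459·9/25 + 49/1836·36/49 = 1/3 ✓
b·Ac: 49/1836·306/49 = 1/6 ✓; 3 stages ⇒ order 3.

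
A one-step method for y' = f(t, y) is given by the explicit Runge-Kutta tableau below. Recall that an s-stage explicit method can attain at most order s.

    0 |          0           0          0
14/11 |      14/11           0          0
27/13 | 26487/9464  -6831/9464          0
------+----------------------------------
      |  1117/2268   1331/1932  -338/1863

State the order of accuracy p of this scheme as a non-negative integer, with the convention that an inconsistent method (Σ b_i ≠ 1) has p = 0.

b = (1117/2268, 1331/1932, -338/1863)
c = (0, 14/11, 27/13)
Ac = (0, 0, -621/676)
Σ b_i: 1117/2268·1 + 1331/1932·1 + (-338/1863)·1 = 1 ✓
b·c: 1331/1932·14/11 + (-338/1863)·27/13 = 1/2 ✓
b·c²: 1331/1932·196/121 + (-338/1863)·729/169 = 1/3 ✓
b·Ac: (-338/1863)·(-621/676) = 1/6 ✓; 3 stages ⇒ order 3.

3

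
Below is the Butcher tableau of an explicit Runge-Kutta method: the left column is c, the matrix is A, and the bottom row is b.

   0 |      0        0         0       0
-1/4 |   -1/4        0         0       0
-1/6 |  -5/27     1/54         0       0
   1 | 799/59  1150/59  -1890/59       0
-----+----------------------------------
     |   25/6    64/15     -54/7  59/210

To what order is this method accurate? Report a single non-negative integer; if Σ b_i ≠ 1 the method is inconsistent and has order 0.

b = (25/6, 64/15, -54/7, 59/210)
c = (0, -1/4, -1/6, 1)
Ac = (0, 0, -1/216, 55/118)
Σ b_i: 25/6·1 + 64/15·1 + (-54/7)·1 + 59/210·1 = 1 ✓
b·c: 64/15·(-1/4) + (-54/7)·(-1/6) + 59/210·1 = 1/2 ✓
b·c²: 64/15·1/16 + (-54/7)·1/36 + 59/210·1 = 1/3 ✓
b·Ac: (-54/7)·(-1/216) + 59/210·55/118 = 1/6 ✓
b·c³: 64/15·(-1/64) + (-54/7)·(-1/216) + 59/210·1 = 1/4 ✓
b·(c∘Ac): (-54/7)·1/1296 + 59/210·55/118 = 1/8 ✓
b·Ac²: (-54/7)·1/864 + 59/210·155/472 = 1/12 ✓
b·A²c: 59/210·35/236 = 1/24 ✓; 4 stages ⇒ order 4.

4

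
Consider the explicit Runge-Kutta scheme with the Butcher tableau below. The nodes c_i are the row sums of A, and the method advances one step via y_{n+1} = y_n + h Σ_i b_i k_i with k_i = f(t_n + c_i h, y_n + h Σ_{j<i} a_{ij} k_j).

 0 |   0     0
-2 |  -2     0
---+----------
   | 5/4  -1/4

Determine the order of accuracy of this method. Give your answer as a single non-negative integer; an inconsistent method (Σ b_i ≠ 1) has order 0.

b = (5/4, -1/4)
c = (0, -2)
Σ b_i: 5/4·1 + (-1/4)·1 = 1 ✓
b·c: (-1/4)·(-2) = 1/2 ✓; 2 stages ⇒ order 2.

2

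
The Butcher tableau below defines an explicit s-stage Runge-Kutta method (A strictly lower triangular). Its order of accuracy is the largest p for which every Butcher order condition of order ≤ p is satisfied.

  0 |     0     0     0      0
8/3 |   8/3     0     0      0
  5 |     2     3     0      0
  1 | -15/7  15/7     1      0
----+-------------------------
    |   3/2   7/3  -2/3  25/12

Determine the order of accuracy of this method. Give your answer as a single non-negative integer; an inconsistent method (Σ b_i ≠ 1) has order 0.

b = (3/2, 7/3, -2/3, 25/12)
c = (0, 8/3, 5, 1)
Ac = (0, 0, 8, 75/7)
Σ b_i: 3/2·1 + 7/3·1 + (-2/3)·1 + 25/12·1 = 21/4 ≠ 1 ⇒ order 0.

0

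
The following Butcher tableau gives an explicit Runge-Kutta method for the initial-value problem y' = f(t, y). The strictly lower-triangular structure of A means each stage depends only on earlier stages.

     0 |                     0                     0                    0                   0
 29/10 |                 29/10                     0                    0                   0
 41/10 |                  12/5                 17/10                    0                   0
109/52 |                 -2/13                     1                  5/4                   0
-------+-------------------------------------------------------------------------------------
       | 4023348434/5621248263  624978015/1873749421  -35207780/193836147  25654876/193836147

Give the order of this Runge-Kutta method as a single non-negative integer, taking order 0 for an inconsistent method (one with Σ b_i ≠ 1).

b = (4023348434/5621248263, 624978015/1873749421, -35207780/193836147, 25654876/193836147)
c = (0, 29/10, 41/10, 109/52)
Ac = (0, 0, 493/100, 321/40)
Σ b_i: 4023348434/5621248263·1 + 624978015/1873749421·1 + (-35207780/193836147)·1 + 25654876/193836147·1 = 1 ✓
b·c: 624978015/1873749421·29/10 + (-35207780/193836147)·41/10 + 25654876/193836147·109/52 = 1/2 ✓
b·c²: 624978015/1873749421·841/100 + (-35207780/193836147)·1681/100 + 25654876/193836147·11881/2704 = 1/3 ✓
b·Ac: (-35207780/193836147)·493/100 + 25654876/193836147·321/40 = 1/6 ✓
b·c³: 624978015/1873749421·24389/1000 + (-35207780/193836147)·68921/1000 + 25654876/193836147·1295029/140608 = -1063311800969/335982654800 ≠ 1/4 ⇒ order 3.
b·(c∘Ac): (-35207780/193836147)·20213/1000 + 25654876/193836147·34989/2080 = -56019581393/38767229400 ≠ 1/8
b·Ac²: (-35207780/193836147)·14297/1000 + 25654876/193836147·11769/400 = 5029299169/3876722940 ≠ 1/12
b·A²c: 25654876/193836147·493/80 = 3161963467/3876722940 ≠ 1/24

3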